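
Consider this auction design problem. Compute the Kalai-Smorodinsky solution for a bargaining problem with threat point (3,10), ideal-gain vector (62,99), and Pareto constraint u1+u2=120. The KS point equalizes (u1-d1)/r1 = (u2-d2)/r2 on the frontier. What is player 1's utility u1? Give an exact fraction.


Step 1: At the KS point, (u1-d1)/r1 = (u2-d2)/r2 = t and u1+u2 = 120
Step 2: u1 = d1 + r1*t and u2 = d2 + r2*t, so (d1 + r1*t) + (d2 + r2*t) = 120
Step 3: t = (120 - 3 - 10)/(62 + 99) = 107/161
Step 4: u1 = d1 + r1*t = 3 + 62 * 107/161 = 7117/161
Step 5: (Check: u2 = d2 + r2*t = 12203/161; u1+u2 = 7117/161 + 12203/161 = 120, on the frontier.)

7117/161


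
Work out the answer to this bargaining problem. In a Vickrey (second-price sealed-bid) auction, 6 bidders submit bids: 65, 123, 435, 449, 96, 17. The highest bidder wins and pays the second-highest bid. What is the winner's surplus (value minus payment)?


Step 1: Sort bids in descending order: 449, 435, 123, 96, 65, 17
Step 2: The winning bid is the highest: 449
Step 3: The payment equals the second-highest bid: 435
Step 4: Surplus = winner's bid - payment = 449 - 435 = 14

14


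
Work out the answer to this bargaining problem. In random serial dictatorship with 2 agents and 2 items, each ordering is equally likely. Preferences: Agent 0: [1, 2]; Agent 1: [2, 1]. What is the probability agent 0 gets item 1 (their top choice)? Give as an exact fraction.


Step 1: Agent 0 wants item 1
Step 2: There are 2 possible orderings of agents
Step 3: In 2 orderings, agent 0 gets item 1
Step 4: Probability = 2/2 = 1

1


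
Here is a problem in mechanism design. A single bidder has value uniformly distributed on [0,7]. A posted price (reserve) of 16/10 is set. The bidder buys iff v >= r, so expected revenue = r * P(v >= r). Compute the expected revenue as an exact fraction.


Step 1: Posted price r = 8/5, value support [0,7]
Step 2: P(v >= r) = (7 - 8/5)/7 = 27/35
Step 3: Expected revenue = r * P(v >= r) = 8/5 * 27/35
Step 4: Revenue = 216/175

216/175


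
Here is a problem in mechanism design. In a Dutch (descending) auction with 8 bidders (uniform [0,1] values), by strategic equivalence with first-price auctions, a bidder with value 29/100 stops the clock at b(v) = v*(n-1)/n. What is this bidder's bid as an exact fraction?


Step 1: Dutch auctions are strategically equivalent to first-price auctions
Step 2: The equilibrium bid is b(v) = v*(n-1)/n
Step 3: b = 29/100 * 7/8
Step 4: b = 203/800

203/800


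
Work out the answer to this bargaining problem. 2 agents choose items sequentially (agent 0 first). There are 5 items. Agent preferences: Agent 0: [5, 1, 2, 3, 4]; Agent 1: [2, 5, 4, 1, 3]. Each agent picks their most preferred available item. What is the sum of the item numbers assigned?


Step 1: Agent 0 picks item 5
Step 2: Agent 1 picks item 2
Step 3: Sum = 5 + 2 = 7

7


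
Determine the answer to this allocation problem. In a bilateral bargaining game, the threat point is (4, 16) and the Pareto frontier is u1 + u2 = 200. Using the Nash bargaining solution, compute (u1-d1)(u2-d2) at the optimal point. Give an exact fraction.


Step 1: The Nash solution splits surplus symmetrically above the disagreement point
Step 2: u1 = (total + d1 - d2)/2 = (200 + 4 - 16)/2 = 94
Step 3: u2 = (total - d1 + d2)/2 = (200 - 4 + 16)/2 = 106
Step 4: Nash product = (94 - 4) * (106 - 16)
Step 5: = 90 * 90 = 8100

8100


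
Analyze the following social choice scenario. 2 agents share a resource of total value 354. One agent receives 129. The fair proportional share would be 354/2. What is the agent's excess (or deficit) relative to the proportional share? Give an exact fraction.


Step 1: Proportional share = 354/2 = 177
Step 2: Agent's actual allocation = 129
Step 3: Excess = 129 - 177 = -48

-48


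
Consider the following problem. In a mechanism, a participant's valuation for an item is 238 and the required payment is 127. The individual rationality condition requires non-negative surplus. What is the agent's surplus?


Step 1: Surplus = value - payment = 238 - 127 = 111
Step 2: IR is satisfied (surplus >= 0)

111


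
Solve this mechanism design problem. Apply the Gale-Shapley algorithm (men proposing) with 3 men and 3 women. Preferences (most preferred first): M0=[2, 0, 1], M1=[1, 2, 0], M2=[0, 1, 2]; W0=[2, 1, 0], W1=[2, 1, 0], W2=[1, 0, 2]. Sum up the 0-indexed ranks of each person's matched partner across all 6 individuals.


Step 1: Run Gale-Shapley (men propose, women hold best offer):
  M0 proposes to W2; she accepts
  M1 proposes to W1; she accepts
  M2 proposes to W0; she accepts
Step 2: Final matching: W0-M2, W1-M1, W2-M0
Step 3: 0-indexed ranks (man's rank of his match, then woman's): 0 + 0 + 0 + 1 + 0 + 1
Step 4: Total rank sum = 2

2


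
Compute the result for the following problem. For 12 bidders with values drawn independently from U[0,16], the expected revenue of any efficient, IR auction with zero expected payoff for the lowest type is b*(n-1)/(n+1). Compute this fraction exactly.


Step 1: By Revenue Equivalence, expected revenue = b*(n-1)/(n+1)
Step 2: Substituting n = 12, b = 16
Step 3: Revenue = 16*(12-1)/(12+1) = 16*11/13
Step 4: Revenue = 176/13

176/13


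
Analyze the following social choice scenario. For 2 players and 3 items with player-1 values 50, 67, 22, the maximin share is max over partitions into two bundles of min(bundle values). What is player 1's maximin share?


Step 1: Item values = 50, 67, 22
Step 2: Enumerate all 2-bundle partitions and take the smaller bundle:
  Partition 1: {50} vs {67,22} -> bundles 50, 89; min = 50
  Partition 2: {67} vs {50,22} -> bundles 67, 72; min = 67
  Partition 3: {22} vs {50,67} -> bundles 22, 117; min = 22
Step 3: MMS = max(50, 67, 22) = 67

67


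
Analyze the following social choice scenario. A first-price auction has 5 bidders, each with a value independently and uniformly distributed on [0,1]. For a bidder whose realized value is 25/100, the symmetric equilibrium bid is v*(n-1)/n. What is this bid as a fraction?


Step 1: The symmetric BNE bidding function is b(v) = v * (n-1) / n
Step 2: Substitute v = 1/4 and n = 5
Step 3: b = 1/4 * 4/5
Step 4: b = 1/5

1/5


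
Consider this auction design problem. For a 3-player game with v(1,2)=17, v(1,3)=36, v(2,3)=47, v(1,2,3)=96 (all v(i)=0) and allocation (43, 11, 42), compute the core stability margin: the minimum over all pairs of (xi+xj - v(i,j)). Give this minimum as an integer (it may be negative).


Step 1: Slack for coalition (1,2): x1+x2 - v12 = 54 - 17 = 37
Step 2: Slack for coalition (1,3): x1+x3 - v13 = 85 - 36 = 49
Step 3: Slack for coalition (2,3): x2+x3 - v23 = 53 - 47 = 6
Step 4: Minimum slack = min(37, 49, 6) = 6, attained by (2,3); no pair can gain by deviating, so the allocation is in the core

6


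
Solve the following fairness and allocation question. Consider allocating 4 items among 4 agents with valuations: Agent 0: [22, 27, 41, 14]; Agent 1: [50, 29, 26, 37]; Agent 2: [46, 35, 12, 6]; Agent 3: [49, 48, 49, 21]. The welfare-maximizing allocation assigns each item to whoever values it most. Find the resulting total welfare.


Step 1: For each item, find the maximum value among all agents.
Step 2: Item 0 -> Agent 1 (value 50)
Step 3: Item 1 -> Agent 3 (value 48)
Step 4: Item 2 -> Agent 3 (value 49)
Step 5: Item 3 -> Agent 1 (value 37)
Step 6: Total welfare = 50 + 48 + 49 + 37 = 184

184


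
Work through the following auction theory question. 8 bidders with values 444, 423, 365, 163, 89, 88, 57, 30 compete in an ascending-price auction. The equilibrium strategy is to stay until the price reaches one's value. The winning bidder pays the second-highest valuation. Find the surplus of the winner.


Step 1: Identify the highest value: 444
Step 2: Identify the second-highest value: 423
Step 3: The final price = second-highest value = 423
Step 4: Surplus = 444 - 423 = 21

21


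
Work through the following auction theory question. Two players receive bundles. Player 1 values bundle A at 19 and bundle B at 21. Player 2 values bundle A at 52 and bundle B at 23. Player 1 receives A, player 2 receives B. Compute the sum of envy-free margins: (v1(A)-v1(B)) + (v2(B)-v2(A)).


Step 1: Player 1's margin = v1(A) - v1(B) = 19 - 21 = -2
Step 2: Player 2's margin = v2(B) - v2(A) = 23 - 52 = -29
Step 3: Total margin = -2 + -29 = -31

-31


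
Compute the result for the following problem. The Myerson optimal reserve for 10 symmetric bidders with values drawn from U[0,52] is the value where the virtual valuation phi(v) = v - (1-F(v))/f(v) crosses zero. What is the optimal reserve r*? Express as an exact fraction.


Step 1: For U[0,52], F(v) = v/52 and f(v) = 1/52
Step 2: phi(v) = v - (1 - v/52)/(1/52) = v - (52 - v) = 2v - 52
Step 3: Set phi(r*) = 0: 2r* - 52 = 0
Step 4: r* = 52/2 = 26 (the number of bidders n = 10 does not enter)

26


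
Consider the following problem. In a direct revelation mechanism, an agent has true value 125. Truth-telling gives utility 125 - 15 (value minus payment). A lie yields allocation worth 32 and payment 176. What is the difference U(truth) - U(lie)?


Step 1: U(truth) = value - payment = 125 - 15 = 110
Step 2: U(lie) = allocation - payment = 32 - 176 = -144
Step 3: IC gap = 110 - (-144) = 254

254


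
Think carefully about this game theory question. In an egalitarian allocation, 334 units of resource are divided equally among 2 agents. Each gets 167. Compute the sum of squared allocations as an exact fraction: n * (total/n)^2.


Step 1: Each agent's share = 334/2 = 167
Step 2: Square of each share = (167)^2 = 27889
Step 3: Sum of squares = 2 * 27889 = 55778

55778


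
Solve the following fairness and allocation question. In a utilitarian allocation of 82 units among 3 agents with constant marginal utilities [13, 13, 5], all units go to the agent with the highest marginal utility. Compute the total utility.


Step 1: The marginal utilities are [13, 13, 5]
Step 2: The highest marginal utility is 13
Step 3: All 82 units go to that agent
Step 4: Total utility = 13 * 82 = 1066

1066


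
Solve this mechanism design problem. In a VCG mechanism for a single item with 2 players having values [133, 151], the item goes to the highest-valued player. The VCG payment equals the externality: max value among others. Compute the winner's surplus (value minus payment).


Step 1: The winner is the agent with the highest value: agent 1 with value 151
Step 2: Values of other agents: [133]
Step 3: VCG payment = max of others' values = 133
Step 4: Surplus = 151 - 133 = 18

18


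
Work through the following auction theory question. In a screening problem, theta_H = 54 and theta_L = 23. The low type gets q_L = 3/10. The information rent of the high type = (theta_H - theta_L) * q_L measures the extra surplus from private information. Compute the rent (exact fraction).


Step 1: theta_H - theta_L = 54 - 23 = 31
Step 2: Information rent = (theta_H - theta_L) * q_L
Step 3: = 31 * 3/10
Step 4: = 93/10

93/10


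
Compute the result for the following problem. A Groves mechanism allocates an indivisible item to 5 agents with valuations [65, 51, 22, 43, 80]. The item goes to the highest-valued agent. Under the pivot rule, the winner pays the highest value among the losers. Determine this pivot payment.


Step 1: The efficient winner is agent 4 with value 80
Step 2: Other agents' values: [65, 51, 22, 43]
Step 3: Pivot payment = max(others) = 65
Step 4: The winner pays 65

65


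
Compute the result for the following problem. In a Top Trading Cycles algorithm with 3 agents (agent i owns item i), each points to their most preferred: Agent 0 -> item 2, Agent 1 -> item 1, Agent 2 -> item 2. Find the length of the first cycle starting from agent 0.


Step 1: Trace the pointer graph from agent 0: 0 -> 2 -> 2
Step 2: A cycle is detected when we revisit agent 2
Step 3: The cycle is: 2 -> 2
Step 4: Cycle length = 1

1


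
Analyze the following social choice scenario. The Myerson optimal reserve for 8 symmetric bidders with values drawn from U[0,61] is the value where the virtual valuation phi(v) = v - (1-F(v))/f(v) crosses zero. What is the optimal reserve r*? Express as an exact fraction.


Step 1: For U[0,61], F(v) = v/61 and f(v) = 1/61
Step 2: phi(v) = v - (1 - v/61)/(1/61) = v - (61 - v) = 2v - 61
Step 3: Set phi(r*) = 0: 2r* - 61 = 0
Step 4: r* = 61/2 (the number of bidders n = 8 does not enter)

61/2


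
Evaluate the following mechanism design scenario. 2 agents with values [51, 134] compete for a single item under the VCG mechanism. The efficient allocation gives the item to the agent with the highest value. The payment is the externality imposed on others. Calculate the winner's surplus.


Step 1: The winner is the agent with the highest value: agent 1 with value 134
Step 2: Values of other agents: [51]
Step 3: VCG payment = max of others' values = 51
Step 4: Surplus = 134 - 51 = 83

83


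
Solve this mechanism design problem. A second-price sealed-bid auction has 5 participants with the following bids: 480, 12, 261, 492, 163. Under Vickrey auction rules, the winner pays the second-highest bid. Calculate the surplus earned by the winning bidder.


Step 1: Sort bids in descending order: 492, 480, 261, 163, 12
Step 2: The winning bid is the highest: 492
Step 3: The payment equals the second-highest bid: 480
Step 4: Surplus = winner's bid - payment = 492 - 480 = 12

12


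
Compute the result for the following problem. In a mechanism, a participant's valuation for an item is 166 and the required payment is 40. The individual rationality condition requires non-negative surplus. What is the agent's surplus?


Step 1: Surplus = value - payment = 166 - 40 = 126
Step 2: IR is satisfied (surplus >= 0)

126


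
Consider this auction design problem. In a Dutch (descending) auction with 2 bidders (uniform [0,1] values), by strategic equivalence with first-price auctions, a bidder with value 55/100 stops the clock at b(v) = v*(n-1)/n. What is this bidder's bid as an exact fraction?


Step 1: Dutch auctions are strategically equivalent to first-price auctions
Step 2: The equilibrium bid is b(v) = v*(n-1)/n
Step 3: b = 11/20 * 1/2
Step 4: b = 11/40

11/40


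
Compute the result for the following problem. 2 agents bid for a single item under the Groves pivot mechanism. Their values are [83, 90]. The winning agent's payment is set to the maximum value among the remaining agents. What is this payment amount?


Step 1: The efficient winner is agent 1 with value 90
Step 2: Other agents' values: [83]
Step 3: Pivot payment = max(others) = 83
Step 4: The winner pays 83

83


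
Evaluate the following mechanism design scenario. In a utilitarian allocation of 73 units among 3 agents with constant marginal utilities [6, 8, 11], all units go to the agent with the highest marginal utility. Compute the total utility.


Step 1: The marginal utilities are [6, 8, 11]
Step 2: The highest marginal utility is 11
Step 3: All 73 units go to that agent
Step 4: Total utility = 11 * 73 = 803

803


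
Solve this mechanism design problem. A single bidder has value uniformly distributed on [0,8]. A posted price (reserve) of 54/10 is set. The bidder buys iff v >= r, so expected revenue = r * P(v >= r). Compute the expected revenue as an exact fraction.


Step 1: Posted price r = 27/5, value support [0,8]
Step 2: P(v >= r) = (8 - 27/5)/8 = 13/40
Step 3: Expected revenue = r * P(v >= r) = 27/5 * 13/40
Step 4: Revenue = 351/200

351/200


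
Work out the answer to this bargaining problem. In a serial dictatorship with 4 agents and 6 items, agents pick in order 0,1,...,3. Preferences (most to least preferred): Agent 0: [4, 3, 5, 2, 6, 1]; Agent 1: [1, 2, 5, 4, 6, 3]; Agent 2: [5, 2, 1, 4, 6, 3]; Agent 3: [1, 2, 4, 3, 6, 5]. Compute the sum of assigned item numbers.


Step 1: Agent 0 picks item 4
Step 2: Agent 1 picks item 1
Step 3: Agent 2 picks item 5
Step 4: Agent 3 picks item 2
Step 5: Sum = 4 + 1 + 5 + 2 = 12

12


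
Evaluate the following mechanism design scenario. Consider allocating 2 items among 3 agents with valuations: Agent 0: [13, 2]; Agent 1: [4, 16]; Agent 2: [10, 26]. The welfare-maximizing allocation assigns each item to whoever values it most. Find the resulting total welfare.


Step 1: For each item, find the maximum value among all agents.
Step 2: Item 0 -> Agent 0 (value 13)
Step 3: Item 1 -> Agent 2 (value 26)
Step 4: Total welfare = 13 + 26 = 39

39


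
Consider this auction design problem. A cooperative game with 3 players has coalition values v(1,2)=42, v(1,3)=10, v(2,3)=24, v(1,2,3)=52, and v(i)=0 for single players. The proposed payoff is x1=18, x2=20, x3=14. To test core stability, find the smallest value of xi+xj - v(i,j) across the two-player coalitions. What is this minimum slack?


Step 1: Slack for coalition (1,2): x1+x2 - v12 = 38 - 42 = -4
Step 2: Slack for coalition (1,3): x1+x3 - v13 = 32 - 10 = 22
Step 3: Slack for coalition (2,3): x2+x3 - v23 = 34 - 24 = 10
Step 4: Minimum slack = min(-4, 22, 10) = -4, attained by (1,2); coalition (1,2) can block (slack < 0), so the allocation is not in the core

-4


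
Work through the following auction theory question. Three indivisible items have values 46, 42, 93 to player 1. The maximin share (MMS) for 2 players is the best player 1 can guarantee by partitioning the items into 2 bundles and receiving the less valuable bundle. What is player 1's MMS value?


Step 1: Item values = 46, 42, 93
Step 2: Enumerate all 2-bundle partitions and take the smaller bundle:
  Partition 1: {46} vs {42,93} -> bundles 46, 135; min = 46
  Partition 2: {42} vs {46,93} -> bundles 42, 139; min = 42
  Partition 3: {93} vs {46,42} -> bundles 93, 88; min = 88
Step 3: MMS = max(46, 42, 88) = 88

88


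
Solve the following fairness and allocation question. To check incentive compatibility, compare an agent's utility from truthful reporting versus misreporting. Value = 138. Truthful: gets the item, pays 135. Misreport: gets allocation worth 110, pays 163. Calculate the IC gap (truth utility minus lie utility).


Step 1: U(truth) = value - payment = 138 - 135 = 3
Step 2: U(lie) = allocation - payment = 110 - 163 = -53
Step 3: IC gap = 3 - (-53) = 56

56


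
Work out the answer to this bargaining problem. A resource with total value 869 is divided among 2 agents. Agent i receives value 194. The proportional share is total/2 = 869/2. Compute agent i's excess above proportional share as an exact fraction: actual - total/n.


Step 1: Proportional share = 869/2
Step 2: Agent's actual allocation = 194
Step 3: Excess = 194 - 869/2 = -481/2

-481/2


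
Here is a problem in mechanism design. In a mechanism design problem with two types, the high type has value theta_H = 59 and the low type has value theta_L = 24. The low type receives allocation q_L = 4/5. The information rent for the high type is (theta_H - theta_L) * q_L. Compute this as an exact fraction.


Step 1: theta_H - theta_L = 59 - 24 = 35
Step 2: Information rent = (theta_H - theta_L) * q_L
Step 3: = 35 * 4/5
Step 4: = 28

28


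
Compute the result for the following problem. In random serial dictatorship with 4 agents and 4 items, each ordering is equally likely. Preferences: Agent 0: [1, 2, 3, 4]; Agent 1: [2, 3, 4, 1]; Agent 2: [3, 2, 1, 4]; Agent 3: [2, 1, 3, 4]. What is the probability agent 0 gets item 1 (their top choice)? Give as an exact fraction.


Step 1: Agent 0 wants item 1
Step 2: There are 24 possible orderings of agents
Step 3: In 19 orderings, agent 0 gets item 1
Step 4: Probability = 19/24

19/24


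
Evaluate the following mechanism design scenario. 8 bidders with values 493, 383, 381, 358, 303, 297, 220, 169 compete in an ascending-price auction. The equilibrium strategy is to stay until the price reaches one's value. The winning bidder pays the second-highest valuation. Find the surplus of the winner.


Step 1: Identify the highest value: 493
Step 2: Identify the second-highest value: 383
Step 3: The final price = second-highest value = 383
Step 4: Surplus = 493 - 383 = 110

110


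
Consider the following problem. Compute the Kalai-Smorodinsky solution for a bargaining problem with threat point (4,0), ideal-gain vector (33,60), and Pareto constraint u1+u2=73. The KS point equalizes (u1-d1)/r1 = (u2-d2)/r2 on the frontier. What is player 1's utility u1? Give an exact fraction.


Step 1: At the KS point, (u1-d1)/r1 = (u2-d2)/r2 = t and u1+u2 = 73
Step 2: u1 = d1 + r1*t and u2 = d2 + r2*t, so (d1 + r1*t) + (d2 + r2*t) = 73
Step 3: t = (73 - 4 - 0)/(33 + 60) = 69/93 = 23/31
Step 4: u1 = d1 + r1*t = 4 + 33 * 23/31 = 883/31
Step 5: (Check: u2 = d2 + r2*t = 1380/31; u1+u2 = 883/31 + 1380/31 = 73, on the frontier.)

883/31


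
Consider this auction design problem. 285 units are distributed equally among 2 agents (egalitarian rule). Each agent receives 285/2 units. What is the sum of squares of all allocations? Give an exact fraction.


Step 1: Each agent's share = 285/2
Step 2: Square of each share = (285/2)^2 = 81225/4
Step 3: Sum of squares = 2 * 81225/4 = 81225/2

81225/2


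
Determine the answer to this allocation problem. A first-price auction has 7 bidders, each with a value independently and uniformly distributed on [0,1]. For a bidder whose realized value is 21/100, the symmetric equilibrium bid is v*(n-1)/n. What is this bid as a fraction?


Step 1: The symmetric BNE bidding function is b(v) = v * (n-1) / n
Step 2: Substitute v = 21/100 and n = 7
Step 3: b = 21/100 * 6/7
Step 4: b = 9/50

9/50


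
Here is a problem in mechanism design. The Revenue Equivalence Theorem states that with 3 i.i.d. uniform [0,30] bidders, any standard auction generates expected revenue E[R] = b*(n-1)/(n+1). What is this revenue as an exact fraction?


Step 1: By Revenue Equivalence, expected revenue = b*(n-1)/(n+1)
Step 2: Substituting n = 3, b = 30
Step 3: Revenue = 30*(3-1)/(3+1) = 30*2/4
Step 4: Revenue = 60/4 = 15

15


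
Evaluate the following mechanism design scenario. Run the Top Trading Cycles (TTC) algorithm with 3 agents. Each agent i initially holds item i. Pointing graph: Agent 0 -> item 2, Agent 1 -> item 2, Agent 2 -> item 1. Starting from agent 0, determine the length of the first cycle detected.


Step 1: Trace the pointer graph from agent 0: 0 -> 2 -> 1 -> 2
Step 2: A cycle is detected when we revisit agent 2
Step 3: The cycle is: 2 -> 1 -> 2
Step 4: Cycle length = 2

2


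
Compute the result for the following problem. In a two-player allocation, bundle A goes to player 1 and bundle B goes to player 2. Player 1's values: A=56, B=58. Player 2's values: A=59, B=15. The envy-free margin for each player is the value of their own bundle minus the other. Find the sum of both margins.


Step 1: Player 1's margin = v1(A) - v1(B) = 56 - 58 = -2
Step 2: Player 2's margin = v2(B) - v2(A) = 15 - 59 = -44
Step 3: Total margin = -2 + -44 = -46

-46


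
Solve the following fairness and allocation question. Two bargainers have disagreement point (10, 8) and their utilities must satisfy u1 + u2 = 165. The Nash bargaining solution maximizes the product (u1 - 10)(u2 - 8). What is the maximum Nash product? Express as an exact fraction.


Step 1: The Nash solution splits surplus symmetrically above the disagreement point
Step 2: u1 = (total + d1 - d2)/2 = (165 + 10 - 8)/2 = 167/2
Step 3: u2 = (total - d1 + d2)/2 = (165 - 10 + 8)/2 = 163/2
Step 4: Nash product = (167/2 - 10) * (163/2 - 8)
Step 5: = 147/2 * 147/2 = 21609/4

21609/4


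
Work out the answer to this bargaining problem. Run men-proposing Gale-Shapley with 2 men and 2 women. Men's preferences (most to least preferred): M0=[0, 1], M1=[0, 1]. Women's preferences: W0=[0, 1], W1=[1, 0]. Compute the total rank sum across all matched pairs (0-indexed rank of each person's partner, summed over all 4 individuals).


Step 1: Run Gale-Shapley (men propose, women hold best offer):
  M0 proposes to W0; she accepts
  M1 proposes to W0; rejected
  M1 proposes to W1; she accepts
Step 2: Final matching: W0-M0, W1-M1
Step 3: 0-indexed ranks (man's rank of his match, then woman's): 0 + 0 + 1 + 0
Step 4: Total rank sum = 1

1


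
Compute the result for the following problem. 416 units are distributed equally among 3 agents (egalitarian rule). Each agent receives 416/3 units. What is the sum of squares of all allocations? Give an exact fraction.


Step 1: Each agent's share = 416/3
Step 2: Square of each share = (416/3)^2 = 173056/9
Step 3: Sum of squares = 3 * 173056/9 = 173056/3

173056/3


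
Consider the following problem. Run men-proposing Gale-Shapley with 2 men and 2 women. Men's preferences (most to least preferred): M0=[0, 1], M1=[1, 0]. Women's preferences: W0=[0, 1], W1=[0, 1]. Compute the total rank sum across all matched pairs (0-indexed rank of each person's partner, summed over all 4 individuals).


Step 1: Run Gale-Shapley (men propose, women hold best offer):
  M0 proposes to W0; she accepts
  M1 proposes to W1; she accepts
Step 2: Final matching: W0-M0, W1-M1
Step 3: 0-indexed ranks (man's rank of his match, then woman's): 0 + 0 + 0 + 1
Step 4: Total rank sum = 1

1


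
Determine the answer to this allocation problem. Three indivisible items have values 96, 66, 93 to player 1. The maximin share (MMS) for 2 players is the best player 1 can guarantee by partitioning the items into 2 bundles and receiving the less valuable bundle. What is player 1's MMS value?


Step 1: Item values = 96, 66, 93
Step 2: Enumerate all 2-bundle partitions and take the smaller bundle:
  Partition 1: {96} vs {66,93} -> bundles 96, 159; min = 96
  Partition 2: {66} vs {96,93} -> bundles 66, 189; min = 66
  Partition 3: {93} vs {96,66} -> bundles 93, 162; min = 93
Step 3: MMS = max(96, 66, 93) = 96

96


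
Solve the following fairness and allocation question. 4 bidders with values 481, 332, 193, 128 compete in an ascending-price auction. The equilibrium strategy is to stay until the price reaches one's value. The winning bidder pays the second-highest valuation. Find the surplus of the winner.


Step 1: Identify the highest value: 481
Step 2: Identify the second-highest value: 332
Step 3: The final price = second-highest value = 332
Step 4: Surplus = 481 - 332 = 149

149


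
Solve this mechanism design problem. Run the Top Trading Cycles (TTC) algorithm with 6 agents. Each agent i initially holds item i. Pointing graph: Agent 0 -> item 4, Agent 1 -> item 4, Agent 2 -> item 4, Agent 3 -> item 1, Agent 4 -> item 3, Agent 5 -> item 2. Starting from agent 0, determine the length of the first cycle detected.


Step 1: Trace the pointer graph from agent 0: 0 -> 4 -> 3 -> 1 -> 4
Step 2: A cycle is detected when we revisit agent 4
Step 3: The cycle is: 4 -> 3 -> 1 -> 4
Step 4: Cycle length = 3

3


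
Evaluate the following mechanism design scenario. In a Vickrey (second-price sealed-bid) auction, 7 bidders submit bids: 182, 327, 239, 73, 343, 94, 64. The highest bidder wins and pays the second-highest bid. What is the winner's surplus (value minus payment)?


Step 1: Sort bids in descending order: 343, 327, 239, 182, 94, 73, 64
Step 2: The winning bid is the highest: 343
Step 3: The payment equals the second-highest bid: 327
Step 4: Surplus = winner's bid - payment = 343 - 327 = 16

16


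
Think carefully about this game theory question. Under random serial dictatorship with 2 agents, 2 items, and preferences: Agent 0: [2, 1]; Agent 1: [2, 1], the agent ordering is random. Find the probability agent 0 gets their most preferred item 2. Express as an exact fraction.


Step 1: Agent 0 wants item 2
Step 2: There are 2 possible orderings of agents
Step 3: In 1 orderings, agent 0 gets item 2
Step 4: Probability = 1/2

1/2


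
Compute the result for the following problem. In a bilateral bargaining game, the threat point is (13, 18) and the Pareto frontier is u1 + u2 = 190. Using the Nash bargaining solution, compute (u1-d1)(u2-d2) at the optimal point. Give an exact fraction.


Step 1: The Nash solution splits surplus symmetrically above the disagreement point
Step 2: u1 = (total + d1 - d2)/2 = (190 + 13 - 18)/2 = 185/2
Step 3: u2 = (total - d1 + d2)/2 = (190 - 13 + 18)/2 = 195/2
Step 4: Nash product = (185/2 - 13) * (195/2 - 18)
Step 5: = 159/2 * 159/2 = 25281/4

25281/4


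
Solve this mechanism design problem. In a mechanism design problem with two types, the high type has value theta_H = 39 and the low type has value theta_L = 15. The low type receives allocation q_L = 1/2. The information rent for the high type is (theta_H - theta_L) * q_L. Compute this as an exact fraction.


Step 1: theta_H - theta_L = 39 - 15 = 24
Step 2: Information rent = (theta_H - theta_L) * q_L
Step 3: = 24 * 1/2
Step 4: = 12

12


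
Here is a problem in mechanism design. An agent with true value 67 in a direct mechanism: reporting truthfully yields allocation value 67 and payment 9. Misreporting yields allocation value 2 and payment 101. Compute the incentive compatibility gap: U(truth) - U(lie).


Step 1: U(truth) = value - payment = 67 - 9 = 58
Step 2: U(lie) = allocation - payment = 2 - 101 = -99
Step 3: IC gap = 58 - (-99) = 157

157


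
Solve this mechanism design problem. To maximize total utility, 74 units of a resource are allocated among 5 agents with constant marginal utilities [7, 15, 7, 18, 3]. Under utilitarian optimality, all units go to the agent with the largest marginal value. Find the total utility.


Step 1: The marginal utilities are [7, 15, 7, 18, 3]
Step 2: The highest marginal utility is 18
Step 3: All 74 units go to that agent
Step 4: Total utility = 18 * 74 = 1332

1332


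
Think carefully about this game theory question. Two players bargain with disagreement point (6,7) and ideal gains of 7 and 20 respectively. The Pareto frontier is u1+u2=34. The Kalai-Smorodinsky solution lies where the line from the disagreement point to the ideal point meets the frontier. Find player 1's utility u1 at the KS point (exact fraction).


Step 1: At the KS point, (u1-d1)/r1 = (u2-d2)/r2 = t and u1+u2 = 34
Step 2: u1 = d1 + r1*t and u2 = d2 + r2*t, so (d1 + r1*t) + (d2 + r2*t) = 34
Step 3: t = (34 - 6 - 7)/(7 + 20) = 21/27 = 7/9
Step 4: u1 = d1 + r1*t = 6 + 7 * 7/9 = 103/9
Step 5: (Check: u2 = d2 + r2*t = 203/9; u1+u2 = 103/9 + 203/9 = 34, on the frontier.)

103/9


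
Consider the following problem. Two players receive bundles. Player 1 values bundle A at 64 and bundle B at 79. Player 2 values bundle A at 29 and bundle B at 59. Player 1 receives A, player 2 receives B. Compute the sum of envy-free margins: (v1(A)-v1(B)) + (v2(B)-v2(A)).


Step 1: Player 1's margin = v1(A) - v1(B) = 64 - 79 = -15
Step 2: Player 2's margin = v2(B) - v2(A) = 59 - 29 = 30
Step 3: Total margin = -15 + 30 = 15

15


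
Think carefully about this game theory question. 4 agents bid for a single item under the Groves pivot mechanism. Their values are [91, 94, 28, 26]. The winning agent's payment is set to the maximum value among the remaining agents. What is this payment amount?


Step 1: The efficient winner is agent 1 with value 94
Step 2: Other agents' values: [91, 28, 26]
Step 3: Pivot payment = max(others) = 91
Step 4: The winner pays 91

91


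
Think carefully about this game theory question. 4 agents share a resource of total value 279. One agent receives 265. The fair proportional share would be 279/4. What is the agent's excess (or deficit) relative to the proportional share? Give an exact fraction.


Step 1: Proportional share = 279/4
Step 2: Agent's actual allocation = 265
Step 3: Excess = 265 - 279/4 = 781/4

781/4


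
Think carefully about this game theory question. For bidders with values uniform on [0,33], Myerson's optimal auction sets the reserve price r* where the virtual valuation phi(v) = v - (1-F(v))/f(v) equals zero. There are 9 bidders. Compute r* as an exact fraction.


Step 1: For U[0,33], F(v) = v/33 and f(v) = 1/33
Step 2: phi(v) = v - (1 - v/33)/(1/33) = v - (33 - v) = 2v - 33
Step 3: Set phi(r*) = 0: 2r* - 33 = 0
Step 4: r* = 33/2 (the number of bidders n = 9 does not enter)

33/2


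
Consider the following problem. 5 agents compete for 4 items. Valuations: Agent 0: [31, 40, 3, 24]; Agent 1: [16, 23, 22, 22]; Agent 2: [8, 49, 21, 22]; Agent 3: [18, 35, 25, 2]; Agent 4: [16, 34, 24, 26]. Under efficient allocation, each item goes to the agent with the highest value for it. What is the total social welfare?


Step 1: For each item, find the maximum value among all agents.
Step 2: Item 0 -> Agent 0 (value 31)
Step 3: Item 1 -> Agent 2 (value 49)
Step 4: Item 2 -> Agent 3 (value 25)
Step 5: Item 3 -> Agent 4 (value 26)
Step 6: Total welfare = 31 + 49 + 25 + 26 = 131

131


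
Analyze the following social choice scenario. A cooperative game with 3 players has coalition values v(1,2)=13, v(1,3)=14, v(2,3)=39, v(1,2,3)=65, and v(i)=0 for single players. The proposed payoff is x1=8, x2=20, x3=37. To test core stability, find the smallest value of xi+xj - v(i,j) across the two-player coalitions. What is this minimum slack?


Step 1: Slack for coalition (1,2): x1+x2 - v12 = 28 - 13 = 15
Step 2: Slack for coalition (1,3): x1+x3 - v13 = 45 - 14 = 31
Step 3: Slack for coalition (2,3): x2+x3 - v23 = 57 - 39 = 18
Step 4: Minimum slack = min(15, 31, 18) = 15, attained by (1,2); no pair can gain by deviating, so the allocation is in the core

15


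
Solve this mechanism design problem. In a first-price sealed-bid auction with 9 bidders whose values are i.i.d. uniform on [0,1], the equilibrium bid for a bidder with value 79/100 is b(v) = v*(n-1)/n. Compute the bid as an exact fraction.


Step 1: The symmetric BNE bidding function is b(v) = v * (n-1) / n
Step 2: Substitute v = 79/100 and n = 9
Step 3: b = 79/100 * 8/9
Step 4: b = 158/225

158/225


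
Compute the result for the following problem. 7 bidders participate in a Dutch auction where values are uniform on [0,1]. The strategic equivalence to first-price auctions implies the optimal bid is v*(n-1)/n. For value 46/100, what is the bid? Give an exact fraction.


Step 1: Dutch auctions are strategically equivalent to first-price auctions
Step 2: The equilibrium bid is b(v) = v*(n-1)/n
Step 3: b = 23/50 * 6/7
Step 4: b = 69/175

69/175


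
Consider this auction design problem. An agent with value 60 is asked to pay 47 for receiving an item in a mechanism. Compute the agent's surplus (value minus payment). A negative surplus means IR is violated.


Step 1: Surplus = value - payment = 60 - 47 = 13
Step 2: IR is satisfied (surplus >= 0)

13


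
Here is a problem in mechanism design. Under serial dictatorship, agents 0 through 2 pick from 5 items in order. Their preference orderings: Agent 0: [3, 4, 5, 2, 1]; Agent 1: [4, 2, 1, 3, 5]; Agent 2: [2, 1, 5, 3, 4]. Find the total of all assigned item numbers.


Step 1: Agent 0 picks item 3
Step 2: Agent 1 picks item 4
Step 3: Agent 2 picks item 2
Step 4: Sum = 3 + 4 + 2 = 9

9


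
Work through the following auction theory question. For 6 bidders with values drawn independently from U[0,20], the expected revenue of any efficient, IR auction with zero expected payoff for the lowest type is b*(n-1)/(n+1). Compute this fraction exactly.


Step 1: By Revenue Equivalence, expected revenue = b*(n-1)/(n+1)
Step 2: Substituting n = 6, b = 20
Step 3: Revenue = 20*(6-1)/(6+1) = 20*5/7
Step 4: Revenue = 100/7

100/7


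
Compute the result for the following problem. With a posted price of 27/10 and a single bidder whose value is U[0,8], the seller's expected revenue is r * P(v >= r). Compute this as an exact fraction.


Step 1: Posted price r = 27/10, value support [0,8]
Step 2: P(v >= r) = (8 - 27/10)/8 = 53/80
Step 3: Expected revenue = r * P(v >= r) = 27/10 * 53/80
Step 4: Revenue = 1431/800

1431/800


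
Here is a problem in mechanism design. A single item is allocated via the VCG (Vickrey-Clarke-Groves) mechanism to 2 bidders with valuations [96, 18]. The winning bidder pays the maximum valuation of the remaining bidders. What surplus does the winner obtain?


Step 1: The winner is the agent with the highest value: agent 0 with value 96
Step 2: Values of other agents: [18]
Step 3: VCG payment = max of others' values = 18
Step 4: Surplus = 96 - 18 = 78

78


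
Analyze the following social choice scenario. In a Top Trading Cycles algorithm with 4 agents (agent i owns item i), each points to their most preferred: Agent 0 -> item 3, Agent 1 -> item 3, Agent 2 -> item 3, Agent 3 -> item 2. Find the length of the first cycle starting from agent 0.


Step 1: Trace the pointer graph from agent 0: 0 -> 3 -> 2 -> 3
Step 2: A cycle is detected when we revisit agent 3
Step 3: The cycle is: 3 -> 2 -> 3
Step 4: Cycle length = 2

2


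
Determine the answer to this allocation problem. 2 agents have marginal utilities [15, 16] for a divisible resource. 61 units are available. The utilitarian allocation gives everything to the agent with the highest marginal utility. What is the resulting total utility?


Step 1: The marginal utilities are [15, 16]
Step 2: The highest marginal utility is 16
Step 3: All 61 units go to that agent
Step 4: Total utility = 16 * 61 = 976

976


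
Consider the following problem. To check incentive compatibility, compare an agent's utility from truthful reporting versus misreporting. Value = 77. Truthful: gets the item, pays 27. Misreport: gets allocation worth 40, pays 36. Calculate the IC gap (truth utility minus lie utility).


Step 1: U(truth) = value - payment = 77 - 27 = 50
Step 2: U(lie) = allocation - payment = 40 - 36 = 4
Step 3: IC gap = 50 - 4 = 46

46


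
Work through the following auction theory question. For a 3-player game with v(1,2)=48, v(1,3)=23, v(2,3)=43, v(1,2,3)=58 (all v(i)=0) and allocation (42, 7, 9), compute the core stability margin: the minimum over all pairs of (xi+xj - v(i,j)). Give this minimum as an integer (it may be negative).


Step 1: Slack for coalition (1,2): x1+x2 - v12 = 49 - 48 = 1
Step 2: Slack for coalition (1,3): x1+x3 - v13 = 51 - 23 = 28
Step 3: Slack for coalition (2,3): x2+x3 - v23 = 16 - 43 = -27
Step 4: Minimum slack = min(1, 28, -27) = -27, attained by (2,3); coalition (2,3) can block (slack < 0), so the allocation is not in the core

-27


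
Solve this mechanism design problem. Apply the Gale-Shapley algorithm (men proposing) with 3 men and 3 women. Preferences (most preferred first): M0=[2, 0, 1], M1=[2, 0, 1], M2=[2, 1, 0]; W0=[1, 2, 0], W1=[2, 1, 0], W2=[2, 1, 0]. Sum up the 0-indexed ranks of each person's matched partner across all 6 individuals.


Step 1: Run Gale-Shapley (men propose, women hold best offer):
  M0 proposes to W2; she accepts
  M1 proposes to W2; she switches from M0
  M2 proposes to W2; she switches from M1
  M0 proposes to W0; she accepts
  M1 proposes to W0; she switches from M0
  M0 proposes to W1; she accepts
Step 2: Final matching: W0-M1, W1-M0, W2-M2
Step 3: 0-indexed ranks (man's rank of his match, then woman's): 1 + 0 + 2 + 2 + 0 + 0
Step 4: Total rank sum = 5

5


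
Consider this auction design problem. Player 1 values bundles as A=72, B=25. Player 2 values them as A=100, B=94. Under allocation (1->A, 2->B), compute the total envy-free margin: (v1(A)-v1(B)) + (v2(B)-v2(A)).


Step 1: Player 1's margin = v1(A) - v1(B) = 72 - 25 = 47
Step 2: Player 2's margin = v2(B) - v2(A) = 94 - 100 = -6
Step 3: Total margin = 47 + -6 = 41

41


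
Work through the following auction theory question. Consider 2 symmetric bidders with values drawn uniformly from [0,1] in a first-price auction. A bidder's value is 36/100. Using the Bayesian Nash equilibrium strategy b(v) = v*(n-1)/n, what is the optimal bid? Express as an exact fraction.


Step 1: The symmetric BNE bidding function is b(v) = v * (n-1) / n
Step 2: Substitute v = 9/25 and n = 2
Step 3: b = 9/25 * 1/2
Step 4: b = 9/50

9/50


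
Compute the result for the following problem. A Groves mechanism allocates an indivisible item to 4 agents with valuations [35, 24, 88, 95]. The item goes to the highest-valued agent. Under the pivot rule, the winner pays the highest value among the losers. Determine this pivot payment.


Step 1: The efficient winner is agent 3 with value 95
Step 2: Other agents' values: [35, 24, 88]
Step 3: Pivot payment = max(others) = 88
Step 4: The winner pays 88

88
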